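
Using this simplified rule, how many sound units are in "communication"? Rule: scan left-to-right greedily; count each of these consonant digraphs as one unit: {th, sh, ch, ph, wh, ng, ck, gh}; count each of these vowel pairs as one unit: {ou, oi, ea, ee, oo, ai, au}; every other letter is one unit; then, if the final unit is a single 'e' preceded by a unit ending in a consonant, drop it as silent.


Word: "communication" (13 letters)
Left-to-right scan:
  [1] 'c' (letter)
  [2] 'o' (letter)
  [3] 'm' (letter)
  [4] 'm' (letter)
  [5] 'u' (letter)
  [6] 'n' (letter)
  [7] 'i' (letter)
  [8] 'c' (letter)
  [9] 'a' (letter)
  [10] 't' (letter)
  [11] 'i' (letter)
  [12] 'o' (letter)
  [13] 'n' (letter)
Units from scan: 13
Sound units = 13 units


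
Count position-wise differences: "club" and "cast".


Comparing character by character (same length = 4):
  Pos 0: 'c' vs 'c' =
  Pos 1: 'l' vs 'a' !=
  Pos 2: 'u' vs 's' !=
  Pos 3: 'b' vs 't' !=
Hamming distance = 3


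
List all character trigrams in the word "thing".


Word: "thing" (length 5)
Number of trigrams = 5 - 3 + 1 = 3
  Position 0: "thi"
  Position 1: "hin"
  Position 2: "ing"
Trigrams = "thi", "hin", "ing"


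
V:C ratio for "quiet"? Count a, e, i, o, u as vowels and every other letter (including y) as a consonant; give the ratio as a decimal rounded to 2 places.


Word: "quiet"
Vowels (a,e,i,o,u): 3
Consonants: 2
Ratio = 3/2
= 1.50


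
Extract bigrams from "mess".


Word: "mess" (length 4)
Number of bigrams = 4 - 2 + 1 = 3
  Position 0: "me"
  Position 1: "es"
  Position 2: "ss"
Bigrams = "me", "es", "ss"


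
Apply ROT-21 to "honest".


Word: "honest"
Shift: 21
Each letter → (letter + shift) mod 26:
  'h' (7) + 21 = 2 → 'c'
  'o' (14) + 21 = 9 → 'j'
  'n' (13) + 21 = 8 → 'i'
  'e' (4) + 21 = 25 → 'z'
  's' (18) + 21 = 13 → 'n'
  't' (19) + 21 = 14 → 'o'
Result = "cjizno"


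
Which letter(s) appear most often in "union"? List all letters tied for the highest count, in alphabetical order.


Word: "union"
Letter counts:
  'i': 1
  'n': 2
  'o': 1
  'u': 1
Maximum count = 2
Most frequent = 'n' (2 times each)


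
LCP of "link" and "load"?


Word 1: "link"
Word 2: "load"
Comparing from start:
  Pos 0: 'l' == 'l'
  Pos 1: 'i' != 'o' (stop)
LCP = "l" (length 1)


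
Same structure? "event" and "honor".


Pattern of "event": [0, 1, 0, 2, 3]
Pattern of "honor": [0, 1, 2, 1, 3]
Patterns do not match
Same pattern = No


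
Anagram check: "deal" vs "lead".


Word 1: "deal" → sorted: adel
Word 2: "lead" → sorted: adel
Same letters? adel == adel
Anagram = Yes


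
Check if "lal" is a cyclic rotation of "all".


Word: "all", Candidate: "lal"
Method: check if candidate is substring of word+word
"allall" contains "lal"? Yes
Is rotation = Yes


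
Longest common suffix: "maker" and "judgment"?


Word 1: "maker"
Word 2: "judgment"
Comparing from end:
  Pos -1: 'r' != 't' (stop)
LCS = "" (length 0)


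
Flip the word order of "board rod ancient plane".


Original: "board rod ancient plane"
Words (1..n): board | rod | ancient | plane
Reversed (n..1): plane | ancient | rod | board
Result = "plane ancient rod board"


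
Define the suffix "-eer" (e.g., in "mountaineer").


Suffix: -eer
Example: mountaineer = mountain + -eer
Meaning = one who is concerned with


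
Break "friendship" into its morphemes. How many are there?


Word: "friendship"
Morphemes: friend / -ship
Each morpheme carries meaning
= 2 morphemes


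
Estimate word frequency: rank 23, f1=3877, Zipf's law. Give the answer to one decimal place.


Zipf's law: f(r) = f(1) / r
f(1) = 3877
f(23) = 3877 / 23
= 168.6 occurrences


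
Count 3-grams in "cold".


Word: "cold" (length 4)
Number of 3-grams = length - 3 + 1 = 4 - 3 + 1
= 2


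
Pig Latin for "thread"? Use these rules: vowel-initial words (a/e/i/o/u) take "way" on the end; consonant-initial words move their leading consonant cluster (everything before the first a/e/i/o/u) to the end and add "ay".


Word: "thread"
Starts with consonant(s) → move to end, add 'ay'
Consonant cluster: "thr"
Pig Latin = "eadthray"


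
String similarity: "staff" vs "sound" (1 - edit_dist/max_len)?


Word 1: "staff" (length 5)
Word 2: "sound" (length 5)
One optimal edit sequence:
  1. keep 's'
  2. substitute 't' -> 'o'  (+1)
  3. substitute 'a' -> 'u'  (+1)
  4. substitute 'f' -> 'n'  (+1)
  5. substitute 'f' -> 'd'  (+1)
Edit distance = 4
Max length = max(5, 5) = 5
Similarity = 1 - 4/5
= 0.2000


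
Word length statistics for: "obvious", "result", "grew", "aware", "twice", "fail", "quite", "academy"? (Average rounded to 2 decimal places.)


Lengths: "obvious"=7, "result"=6, "grew"=4, "aware"=5, "twice"=5, "fail"=4, "quite"=5, "academy"=7
Sum = 43, Count = 8
Average = 43/8 = 5.38
= avg=5.38, min=4, max=7


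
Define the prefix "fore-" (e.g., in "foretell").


Prefix: fore-
As in: foretell -> fore- + tell
Meaning = before


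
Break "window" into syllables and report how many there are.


Word: "window"
Syllable breakdown: win | dow
Counting: 2 parts
= 2 syllables


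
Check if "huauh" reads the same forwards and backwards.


Word: "huauh"
Reversed: "huauh"
Forward == Backward? huauh == huauh
Palindrome = Yes


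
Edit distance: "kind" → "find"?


Word 1: "kind" (length 4)
Word 2: "find" (length 4)
One optimal edit sequence (insert/delete/substitute each cost 1):
  1. substitute 'k' -> 'f'  (+1)
  2. keep 'i'
  3. keep 'n'
  4. keep 'd'
Total edit operations: 1
Edit distance = 1


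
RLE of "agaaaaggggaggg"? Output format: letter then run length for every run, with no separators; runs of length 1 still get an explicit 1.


String: "agaaaaggggaggg"
Scanning for consecutive runs:
  'a' x 1
  'g' x 1
  'a' x 4
  'g' x 4
  'a' x 1
  'g' x 3
RLE = "a1g1a4g4a1g3"


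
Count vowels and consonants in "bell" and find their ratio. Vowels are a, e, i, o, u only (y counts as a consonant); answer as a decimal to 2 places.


Word: "bell"
Vowels (a,e,i,o,u): 1
Consonants: 3
Ratio = 1/3
= 0.33


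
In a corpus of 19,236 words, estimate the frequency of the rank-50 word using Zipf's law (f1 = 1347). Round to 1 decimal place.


Zipf's law: f(r) = f(1) / r
f(1) = 1347
f(50) = 1347 / 50
= 26.9 occurrences


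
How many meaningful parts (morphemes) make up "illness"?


Word: "illness"
Morphemes: ill / -ness
Each morpheme carries meaning
= 2 morphemes


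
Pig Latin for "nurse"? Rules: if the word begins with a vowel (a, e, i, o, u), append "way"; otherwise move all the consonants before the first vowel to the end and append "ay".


Word: "nurse"
Starts with consonant(s) → move to end, add 'ay'
Consonant cluster: "n"
Pig Latin = "ursenay"


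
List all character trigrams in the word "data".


Word: "data" (length 4)
Number of trigrams = 4 - 3 + 1 = 2
  Position 0: "dat"
  Position 1: "ata"
Trigrams = "dat", "ata"


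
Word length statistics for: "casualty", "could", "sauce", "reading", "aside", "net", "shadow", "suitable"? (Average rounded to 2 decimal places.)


Lengths: "casualty"=8, "could"=5, "sauce"=5, "reading"=7, "aside"=5, "net"=3, "shadow"=6, "suitable"=8
Sum = 47, Count = 8
Average = 47/8 = 5.88
= avg=5.88, min=3, max=8


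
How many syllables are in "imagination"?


Word: "imagination"
Syllable breakdown: i / mag / i / na / tion
Counting: 5 parts
= 5 syllables


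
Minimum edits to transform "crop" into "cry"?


Word 1: "crop" (length 4)
Word 2: "cry" (length 3)
One optimal edit sequence (insert/delete/substitute each cost 1):
  1. keep 'c'
  2. keep 'r'
  3. delete 'o'  (+1)
  4. substitute 'p' -> 'y'  (+1)
Total edit operations: 2
Edit distance = 2


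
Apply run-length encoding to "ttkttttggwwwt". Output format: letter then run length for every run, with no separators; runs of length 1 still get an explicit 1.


String: "ttkttttggwwwt"
Scanning for consecutive runs:
  't' x 2
  'k' x 1
  't' x 4
  'g' x 2
  'w' x 3
  't' x 1
RLE = "t2k1t4g2w3t1"


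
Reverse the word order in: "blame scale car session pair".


Original: "blame scale car session pair"
Words (1..n): blame | scale | car | session | pair
Reversed (n..1): pair | session | car | scale | blame
Result = "pair session car scale blame"


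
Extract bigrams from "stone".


Word: "stone" (length 5)
Number of bigrams = 5 - 2 + 1 = 4
  Position 0: "st"
  Position 1: "to"
  Position 2: "on"
  Position 3: "ne"
Bigrams = "st", "to", "on", "ne"


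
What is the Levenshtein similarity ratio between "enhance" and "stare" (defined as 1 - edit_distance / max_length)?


Word 1: "enhance" (length 7)
Word 2: "stare" (length 5)
One optimal edit sequence:
  1. delete 'e'  (+1)
  2. substitute 'n' -> 's'  (+1)
  3. substitute 'h' -> 't'  (+1)
  4. keep 'a'
  5. delete 'n'  (+1)
  6. substitute 'c' -> 'r'  (+1)
  7. keep 'e'
Edit distance = 5
Max length = max(7, 5) = 7
Similarity = 1 - 5/7
= 0.2857


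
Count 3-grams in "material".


Word: "material" (length 8)
Number of 3-grams = length - 3 + 1 = 8 - 3 + 1
= 6


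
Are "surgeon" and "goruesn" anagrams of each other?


Word 1: "surgeon" → sorted: egnorsu
Word 2: "goruesn" → sorted: egnorsu
Same letters? egnorsu == egnorsu
Anagram = Yes


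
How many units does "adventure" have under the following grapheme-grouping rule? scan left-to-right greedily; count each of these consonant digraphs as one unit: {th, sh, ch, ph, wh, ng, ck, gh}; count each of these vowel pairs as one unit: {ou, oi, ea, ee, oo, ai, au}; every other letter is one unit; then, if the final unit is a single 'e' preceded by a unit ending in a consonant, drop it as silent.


Word: "adventure" (9 letters)
Left-to-right scan:
  (1) 'a' (letter)
  (2) 'd' (letter)
  (3) 'v' (letter)
  (4) 'e' (letter)
  (5) 'n' (letter)
  (6) 't' (letter)
  (7) 'u' (letter)
  (8) 'r' (letter)
  (9) 'e' (letter)
Units from scan: 9
Final unit is 'e' after a consonant -> drop as silent (-1)
Sound units = 8 units


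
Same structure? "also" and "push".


Pattern of "also": [0, 1, 2, 3]
Pattern of "push": [0, 1, 2, 3]
Patterns match
Same pattern = Yes


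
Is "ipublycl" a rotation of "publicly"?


Word: "publicly", Candidate: "ipublycl"
Method: check if candidate is substring of word+word
"publiclypublicly" contains "ipublycl"? No
Is rotation = No


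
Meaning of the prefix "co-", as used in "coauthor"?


Prefix: co-
As in: coauthor -> co- + author
Meaning = together


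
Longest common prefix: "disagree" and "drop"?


Word 1: "disagree"
Word 2: "drop"
Comparing from start:
  Pos 0: 'd' == 'd'
  Pos 1: 'i' != 'r' (stop)
LCP = "d" (length 1)


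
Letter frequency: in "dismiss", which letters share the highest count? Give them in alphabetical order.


Word: "dismiss"
Letter counts:
  'd': 1
  'i': 2
  'm': 1
  's': 3
Maximum count = 3
Most frequent = 's' (3 times each)


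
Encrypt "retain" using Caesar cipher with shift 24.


Word: "retain"
Shift: 24
Each letter → (letter + shift) mod 26:
  'r' (17) + 24 = 15 → 'p'
  'e' (4) + 24 = 2 → 'c'
  't' (19) + 24 = 17 → 'r'
  'a' (0) + 24 = 24 → 'y'
  'i' (8) + 24 = 6 → 'g'
  'n' (13) + 24 = 11 → 'l'
Result = "pcrygl"


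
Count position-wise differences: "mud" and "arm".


Comparing character by character (same length = 3):
  Pos 0: 'm' vs 'a' !=
  Pos 1: 'u' vs 'r' !=
  Pos 2: 'd' vs 'm' !=
Hamming distance = 3


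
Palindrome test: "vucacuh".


Word: "vucacuh"
Reversed: "hucacuv"
Forward == Backward? vucacuh != hucacuv
Palindrome = No


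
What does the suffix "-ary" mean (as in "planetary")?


Suffix: -ary
Example: planetary (planet + -ary)
Meaning = relating to


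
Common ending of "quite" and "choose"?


Word 1: "quite"
Word 2: "choose"
Comparing from end:
  Pos -1: 'e' == 'e'
  Pos -2: 't' != 's' (stop)
LCS = "e" (length 1)


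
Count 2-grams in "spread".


Word: "spread" (length 6)
Number of 2-grams = length - 2 + 1 = 6 - 2 + 1
= 5


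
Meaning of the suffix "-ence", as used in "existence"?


Suffix: -ence
Example: existence (exist + -ence)
Meaning = state of


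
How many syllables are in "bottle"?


Word: "bottle"
Syllable breakdown: bot | tle
Counting: 2 parts
= 2 syllables


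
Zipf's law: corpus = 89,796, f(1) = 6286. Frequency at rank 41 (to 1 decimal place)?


Zipf's law: f(r) = f(1) / r
f(1) = 6286
f(41) = 6286 / 41
= 153.3 occurrences


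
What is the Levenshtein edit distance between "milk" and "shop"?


Word 1: "milk" (length 4)
Word 2: "shop" (length 4)
One optimal edit sequence (insert/delete/substitute each cost 1):
  1. substitute 'm' -> 's'  (+1)
  2. substitute 'i' -> 'h'  (+1)
  3. substitute 'l' -> 'o'  (+1)
  4. substitute 'k' -> 'p'  (+1)
Total edit operations: 4
Edit distance = 4


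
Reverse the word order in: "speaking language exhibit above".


Original: "speaking language exhibit above"
Words (1..n): speaking | language | exhibit | above
Reversed (n..1): above | exhibit | language | speaking
Result = "above exhibit language speaking"


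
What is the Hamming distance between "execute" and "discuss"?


Comparing character by character (same length = 7):
  Pos 0: 'e' vs 'd' !=
  Pos 1: 'x' vs 'i' !=
  Pos 2: 'e' vs 's' !=
  Pos 3: 'c' vs 'c' =
  Pos 4: 'u' vs 'u' =
  Pos 5: 't' vs 's' !=
  Pos 6: 'e' vs 's' !=
Hamming distance = 5


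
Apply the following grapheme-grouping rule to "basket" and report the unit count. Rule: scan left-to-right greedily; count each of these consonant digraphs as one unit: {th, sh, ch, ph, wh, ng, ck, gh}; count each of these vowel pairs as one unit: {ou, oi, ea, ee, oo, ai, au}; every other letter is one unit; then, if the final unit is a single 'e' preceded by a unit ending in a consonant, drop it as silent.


Word: "basket" (6 letters)
Left-to-right scan:
  1. 'b' (letter)
  2. 'a' (letter)
  3. 's' (letter)
  4. 'k' (letter)
  5. 'e' (letter)
  6. 't' (letter)
Units from scan: 6
Sound units = 6 units


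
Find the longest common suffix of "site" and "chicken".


Word 1: "site"
Word 2: "chicken"
Comparing from end:
  Pos -1: 'e' != 'n' (stop)
LCS = "" (length 0)


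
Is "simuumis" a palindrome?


Word: "simuumis"
Reversed: "simuumis"
Forward == Backward? simuumis == simuumis
Palindrome = Yes


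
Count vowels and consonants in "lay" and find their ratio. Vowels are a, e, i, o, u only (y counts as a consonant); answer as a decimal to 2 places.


Word: "lay"
Vowels (a,e,i,o,u): 1
Consonants: 2
Ratio = 1/2
= 0.50


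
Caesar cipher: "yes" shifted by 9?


Word: "yes"
Shift: 9
Each letter → (letter + shift) mod 26:
  'y' (24) + 9 = 7 → 'h'
  'e' (4) + 9 = 13 → 'n'
  's' (18) + 9 = 1 → 'b'
Result = "hnb"


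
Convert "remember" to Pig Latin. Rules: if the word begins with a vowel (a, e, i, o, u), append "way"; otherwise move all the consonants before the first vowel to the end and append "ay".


Word: "remember"
Starts with consonant(s) → move to end, add 'ay'
Consonant cluster: "r"
Pig Latin = "ememberray"


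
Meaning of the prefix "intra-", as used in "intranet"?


Prefix: intra-
Example: intranet = intra- + net
Meaning = within


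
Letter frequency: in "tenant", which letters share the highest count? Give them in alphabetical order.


Word: "tenant"
Letter counts:
  'a': 1
  'e': 1
  'n': 2
  't': 2
Maximum count = 2
Most frequent = 'n', 't' (2 times each)


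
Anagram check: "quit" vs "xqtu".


Word 1: "quit" → sorted: iqtu
Word 2: "xqtu" → sorted: qtux
Same letters? iqtu != qtux
Anagram = No


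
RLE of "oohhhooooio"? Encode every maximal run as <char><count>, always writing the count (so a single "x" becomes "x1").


String: "oohhhooooio"
Scanning for consecutive runs:
  'o' x 2
  'h' x 3
  'o' x 4
  'i' x 1
  'o' x 1
RLE = "o2h3o4i1o1"


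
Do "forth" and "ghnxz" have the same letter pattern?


Pattern of "forth": [0, 1, 2, 3, 4]
Pattern of "ghnxz": [0, 1, 2, 3, 4]
Patterns match
Same pattern = Yes


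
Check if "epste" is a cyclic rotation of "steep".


Word: "steep", Candidate: "epste"
Method: check if candidate is substring of word+word
"steepsteep" contains "epste"? Yes
Is rotation = Yes


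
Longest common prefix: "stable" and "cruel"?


Word 1: "stable"
Word 2: "cruel"
Comparing from start:
  Pos 0: 's' != 'c' (stop)
LCP = "" (length 0)


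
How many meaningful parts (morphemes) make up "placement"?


Word: "placement"
Morphemes: place | -ment
Each morpheme carries meaning
= 2 morphemes


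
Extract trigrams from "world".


Word: "world" (length 5)
Number of trigrams = 5 - 3 + 1 = 3
  Position 0: "wor"
  Position 1: "orl"
  Position 2: "rld"
Trigrams = "wor", "orl", "rld"


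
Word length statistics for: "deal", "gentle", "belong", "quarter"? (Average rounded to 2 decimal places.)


Lengths: "deal"=4, "gentle"=6, "belong"=6, "quarter"=7
Sum = 23, Count = 4
Average = 23/4 = 5.75
= avg=5.75, min=4, max=7


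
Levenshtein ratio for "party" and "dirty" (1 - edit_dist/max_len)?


Word 1: "party" (length 5)
Word 2: "dirty" (length 5)
One optimal edit sequence:
  1. substitute 'p' -> 'd'  (+1)
  2. substitute 'a' -> 'i'  (+1)
  3. keep 'r'
  4. keep 't'
  5. keep 'y'
Edit distance = 2
Max length = max(5, 5) = 5
Similarity = 1 - 2/5
= 0.6000


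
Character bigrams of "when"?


Word: "when" (length 4)
Number of bigrams = 4 - 2 + 1 = 3
  Position 0: "wh"
  Position 1: "he"
  Position 2: "en"
Bigrams = "wh", "he", "en"


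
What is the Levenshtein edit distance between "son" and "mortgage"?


Word 1: "son" (length 3)
Word 2: "mortgage" (length 8)
One optimal edit sequence (insert/delete/substitute each cost 1):
  1. substitute 's' -> 'm'  (+1)
  2. keep 'o'
  3. insert 'r'  (+1)
  4. insert 't'  (+1)
  5. insert 'g'  (+1)
  6. insert 'a'  (+1)
  7. insert 'g'  (+1)
  8. substitute 'n' -> 'e'  (+1)
Total edit operations: 7
Edit distance = 7


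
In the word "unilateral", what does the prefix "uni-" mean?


Prefix: uni-
As in: unilateral -> uni- + lateral
Meaning = one


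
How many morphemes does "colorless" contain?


Word: "colorless"
Morphemes: color / -less
Each morpheme carries meaning
= 2 morphemes


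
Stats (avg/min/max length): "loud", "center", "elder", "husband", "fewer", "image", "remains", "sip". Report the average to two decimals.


Lengths: "loud"=4, "center"=6, "elder"=5, "husband"=7, "fewer"=5, "image"=5, "remains"=7, "sip"=3
Sum = 42, Count = 8
Average = 42/8 = 5.25
= avg=5.25, min=3, max=7


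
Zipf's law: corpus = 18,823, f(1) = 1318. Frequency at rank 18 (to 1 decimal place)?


Zipf's law: f(r) = f(1) / r
f(1) = 1318
f(18) = 1318 / 18
= 73.2 occurrences


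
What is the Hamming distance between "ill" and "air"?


Comparing character by character (same length = 3):
  Pos 0: 'i' vs 'a' !=
  Pos 1: 'l' vs 'i' !=
  Pos 2: 'l' vs 'r' !=
Hamming distance = 3


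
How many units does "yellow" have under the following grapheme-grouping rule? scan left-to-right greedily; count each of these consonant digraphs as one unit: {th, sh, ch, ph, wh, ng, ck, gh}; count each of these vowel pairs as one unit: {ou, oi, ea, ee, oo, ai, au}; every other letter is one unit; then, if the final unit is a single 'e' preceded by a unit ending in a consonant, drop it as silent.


Word: "yellow" (6 letters)
Left-to-right scan:
  [1] 'y' (letter)
  [2] 'e' (letter)
  [3] 'l' (letter)
  [4] 'l' (letter)
  [5] 'o' (letter)
  [6] 'w' (letter)
Units from scan: 6
Sound units = 6 units


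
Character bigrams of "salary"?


Word: "salary" (length 6)
Number of bigrams = 6 - 2 + 1 = 5
  Position 0: "sa"
  Position 1: "al"
  Position 2: "la"
  Position 3: "ar"
  Position 4: "ry"
Bigrams = "sa", "al", "la", "ar", "ry"


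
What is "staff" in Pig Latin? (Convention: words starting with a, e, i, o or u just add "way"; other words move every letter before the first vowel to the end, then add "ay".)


Word: "staff"
Starts with consonant(s) → move to end, add 'ay'
Consonant cluster: "st"
Pig Latin = "affstay"


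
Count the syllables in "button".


Word: "button"
Syllable breakdown: but-ton
Counting: 2 parts
= 2 syllables


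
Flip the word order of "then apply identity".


Original: "then apply identity"
Words (1..n): then | apply | identity
Reversed (n..1): identity | apply | then
Result = "identity apply then"


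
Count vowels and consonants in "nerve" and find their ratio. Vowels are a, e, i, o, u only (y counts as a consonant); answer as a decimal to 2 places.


Word: "nerve"
Vowels (a,e,i,o,u): 2
Consonants: 3
Ratio = 2/3
= 0.67


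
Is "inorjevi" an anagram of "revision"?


Word 1: "revision" → sorted: eiinorsv
Word 2: "inorjevi" → sorted: eiijnorv
Same letters? eiinorsv != eiijnorv
Anagram = No


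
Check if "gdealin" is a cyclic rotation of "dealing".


Word: "dealing", Candidate: "gdealin"
Method: check if candidate is substring of word+word
"dealingdealing" contains "gdealin"? Yes
Is rotation = Yes


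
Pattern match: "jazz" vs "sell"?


Pattern of "jazz": [0, 1, 2, 2]
Pattern of "sell": [0, 1, 2, 2]
Patterns match
Same pattern = Yes


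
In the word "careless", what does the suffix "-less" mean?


Suffix: -less
Example: careless = care + -less
Meaning = without


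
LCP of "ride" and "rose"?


Word 1: "ride"
Word 2: "rose"
Comparing from start:
  Pos 0: 'r' == 'r'
  Pos 1: 'i' != 'o' (stop)
LCP = "r" (length 1)


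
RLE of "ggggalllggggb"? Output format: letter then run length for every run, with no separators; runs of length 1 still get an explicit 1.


String: "ggggalllggggb"
Scanning for consecutive runs:
  'g' x 4
  'a' x 1
  'l' x 3
  'g' x 4
  'b' x 1
RLE = "g4a1l3g4b1"


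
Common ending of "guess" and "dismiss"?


Word 1: "guess"
Word 2: "dismiss"
Comparing from end:
  Pos -1: 's' == 's'
  Pos -2: 's' == 's'
  Pos -3: 'e' != 'i' (stop)
LCS = "ss" (length 2)


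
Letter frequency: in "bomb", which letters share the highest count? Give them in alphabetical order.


Word: "bomb"
Letter counts:
  'b': 2
  'm': 1
  'o': 1
Maximum count = 2
Most frequent = 'b' (2 times each)


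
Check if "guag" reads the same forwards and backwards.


Word: "guag"
Reversed: "gaug"
Forward == Backward? guag != gaug
Palindrome = No


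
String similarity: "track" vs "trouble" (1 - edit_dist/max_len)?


Word 1: "track" (length 5)
Word 2: "trouble" (length 7)
One optimal edit sequence:
  1. keep 't'
  2. keep 'r'
  3. insert 'o'  (+1)
  4. insert 'u'  (+1)
  5. substitute 'a' -> 'b'  (+1)
  6. substitute 'c' -> 'l'  (+1)
  7. substitute 'k' -> 'e'  (+1)
Edit distance = 5
Max length = max(5, 7) = 7
Similarity = 1 - 5/7
= 0.2857


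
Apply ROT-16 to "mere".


Word: "mere"
Shift: 16
Each letter → (letter + shift) mod 26:
  'm' (12) + 16 = 2 → 'c'
  'e' (4) + 16 = 20 → 'u'
  'r' (17) + 16 = 7 → 'h'
  'e' (4) + 16 = 20 → 'u'
Result = "cuhu"


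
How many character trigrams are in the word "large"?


Word: "large" (length 5)
Number of 3-grams = length - 3 + 1 = 5 - 3 + 1
= 3


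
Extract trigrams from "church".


Word: "church" (length 6)
Number of trigrams = 6 - 3 + 1 = 4
  Position 0: "chu"
  Position 1: "hur"
  Position 2: "urc"
  Position 3: "rch"
Trigrams = "chu", "hur", "urc", "rch"


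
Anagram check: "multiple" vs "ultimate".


Word 1: "multiple" → sorted: eillmptu
Word 2: "ultimate" → sorted: aeilmttu
Same letters? eillmptu != aeilmttu
Anagram = No


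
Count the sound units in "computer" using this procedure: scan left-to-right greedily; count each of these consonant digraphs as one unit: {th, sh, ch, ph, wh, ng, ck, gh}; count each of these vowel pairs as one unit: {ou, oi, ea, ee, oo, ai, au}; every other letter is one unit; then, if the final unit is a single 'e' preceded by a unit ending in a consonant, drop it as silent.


Word: "computer" (8 letters)
Left-to-right scan:
  [1] 'c' (letter)
  [2] 'o' (letter)
  [3] 'm' (letter)
  [4] 'p' (letter)
  [5] 'u' (letter)
  [6] 't' (letter)
  [7] 'e' (letter)
  [8] 'r' (letter)
Units from scan: 8
Sound units = 8 units


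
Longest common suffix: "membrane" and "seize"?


Word 1: "membrane"
Word 2: "seize"
Comparing from end:
  Pos -1: 'e' == 'e'
  Pos -2: 'n' != 'z' (stop)
LCS = "e" (length 1)


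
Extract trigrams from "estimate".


Word: "estimate" (length 8)
Number of trigrams = 8 - 3 + 1 = 6
  Position 0: "est"
  Position 1: "sti"
  Position 2: "tim"
  Position 3: "ima"
  Position 4: "mat"
  Position 5: "ate"
Trigrams = "est", "sti", "tim", "ima", "mat", "ate"


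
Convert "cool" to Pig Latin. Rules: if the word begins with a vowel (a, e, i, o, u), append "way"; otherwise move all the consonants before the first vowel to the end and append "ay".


Word: "cool"
Starts with consonant(s) → move to end, add 'ay'
Consonant cluster: "c"
Pig Latin = "oolcay"


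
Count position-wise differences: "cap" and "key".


Comparing character by character (same length = 3):
  Pos 0: 'c' vs 'k' !=
  Pos 1: 'a' vs 'e' !=
  Pos 2: 'p' vs 'y' !=
Hamming distance = 3


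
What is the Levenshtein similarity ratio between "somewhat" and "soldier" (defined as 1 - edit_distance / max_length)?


Word 1: "somewhat" (length 8)
Word 2: "soldier" (length 7)
One optimal edit sequence:
  1. keep 's'
  2. keep 'o'
  3. delete 'm'  (+1)
  4. substitute 'e' -> 'l'  (+1)
  5. substitute 'w' -> 'd'  (+1)
  6. substitute 'h' -> 'i'  (+1)
  7. substitute 'a' -> 'e'  (+1)
  8. substitute 't' -> 'r'  (+1)
Edit distance = 6
Max length = max(8, 7) = 8
Similarity = 1 - 6/8
= 0.2500


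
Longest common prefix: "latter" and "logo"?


Word 1: "latter"
Word 2: "logo"
Comparing from start:
  Pos 0: 'l' == 'l'
  Pos 1: 'a' != 'o' (stop)
LCP = "l" (length 1)


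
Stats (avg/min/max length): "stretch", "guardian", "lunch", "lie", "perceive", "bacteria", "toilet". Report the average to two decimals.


Lengths: "stretch"=7, "guardian"=8, "lunch"=5, "lie"=3, "perceive"=8, "bacteria"=8, "toilet"=6
Sum = 45, Count = 7
Average = 45/7 = 6.43
= avg=6.43, min=3, max=8


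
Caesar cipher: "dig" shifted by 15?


Word: "dig"
Shift: 15
Each letter → (letter + shift) mod 26:
  'd' (3) + 15 = 18 → 's'
  'i' (8) + 15 = 23 → 'x'
  'g' (6) + 15 = 21 → 'v'
Result = "sxv"


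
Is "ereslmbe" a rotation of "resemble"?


Word: "resemble", Candidate: "ereslmbe"
Method: check if candidate is substring of word+word
"resembleresemble" contains "ereslmbe"? No
Is rotation = No


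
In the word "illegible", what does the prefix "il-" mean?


Prefix: il-
Example: illegible (il- + legible)
Meaning = not


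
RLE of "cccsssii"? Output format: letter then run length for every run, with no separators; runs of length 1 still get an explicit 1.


String: "cccsssii"
Scanning for consecutive runs:
  'c' x 3
  's' x 3
  'i' x 2
RLE = "c3s3i2"


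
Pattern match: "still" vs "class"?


Pattern of "still": [0, 1, 2, 3, 3]
Pattern of "class": [0, 1, 2, 3, 3]
Patterns match
Same pattern = Yes


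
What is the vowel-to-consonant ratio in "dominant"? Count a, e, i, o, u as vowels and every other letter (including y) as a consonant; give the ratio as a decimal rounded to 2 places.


Word: "dominant"
Vowels (a,e,i,o,u): 3
Consonants: 5
Ratio = 3/5
= 0.60


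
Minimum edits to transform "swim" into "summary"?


Word 1: "swim" (length 4)
Word 2: "summary" (length 7)
One optimal edit sequence (insert/delete/substitute each cost 1):
  1. keep 's'
  2. substitute 'w' -> 'u'  (+1)
  3. substitute 'i' -> 'm'  (+1)
  4. keep 'm'
  5. insert 'a'  (+1)
  6. insert 'r'  (+1)
  7. insert 'y'  (+1)
Total edit operations: 5
Edit distance = 5


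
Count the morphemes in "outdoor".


Word: "outdoor"
Morphemes: out- / door
Each morpheme carries meaning
= 2 morphemes


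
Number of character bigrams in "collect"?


Word: "collect" (length 7)
Number of 2-grams = length - 2 + 1 = 7 - 2 + 1
= 6


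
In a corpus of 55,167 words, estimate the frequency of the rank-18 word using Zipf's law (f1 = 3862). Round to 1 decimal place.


Zipf's law: f(r) = f(1) / r
f(1) = 3862
f(18) = 3862 / 18
= 214.6 occurrences


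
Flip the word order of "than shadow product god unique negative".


Original: "than shadow product god unique negative"
Words (1..n): than | shadow | product | god | unique | negative
Reversed (n..1): negative | unique | god | product | shadow | than
Result = "negative unique god product shadow than"


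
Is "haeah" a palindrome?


Word: "haeah"
Reversed: "haeah"
Forward == Backward? haeah == haeah
Palindrome = Yes


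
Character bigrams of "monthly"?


Word: "monthly" (length 7)
Number of bigrams = 7 - 2 + 1 = 6
  Position 0: "mo"
  Position 1: "on"
  Position 2: "nt"
  Position 3: "th"
  Position 4: "hl"
  Position 5: "ly"
Bigrams = "mo", "on", "nt", "th", "hl", "ly"


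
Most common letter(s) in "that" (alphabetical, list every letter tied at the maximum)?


Word: "that"
Letter counts:
  'a': 1
  'h': 1
  't': 2
Maximum count = 2
Most frequent = 't' (2 times each)


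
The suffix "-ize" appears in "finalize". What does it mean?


Suffix: -ize
Example: finalize (final + -ize)
Meaning = to make


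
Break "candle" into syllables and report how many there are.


Word: "candle"
Syllable breakdown: can | dle
Counting: 2 parts
= 2 syllables


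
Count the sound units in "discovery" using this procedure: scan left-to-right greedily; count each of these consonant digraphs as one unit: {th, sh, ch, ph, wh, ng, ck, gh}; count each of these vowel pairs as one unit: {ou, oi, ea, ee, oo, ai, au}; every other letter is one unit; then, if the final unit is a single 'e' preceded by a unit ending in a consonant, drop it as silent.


Word: "discovery" (9 letters)
Left-to-right scan:
  [1] 'd' (letter)
  [2] 'i' (letter)
  [3] 's' (letter)
  [4] 'c' (letter)
  [5] 'o' (letter)
  [6] 'v' (letter)
  [7] 'e' (letter)
  [8] 'r' (letter)
  [9] 'y' (letter)
Units from scan: 9
Sound units = 9 units


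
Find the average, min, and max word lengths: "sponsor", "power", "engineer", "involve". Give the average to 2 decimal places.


Lengths: "sponsor"=7, "power"=5, "engineer"=8, "involve"=7
Sum = 27, Count = 4
Average = 27/4 = 6.75
= avg=6.75, min=5, max=8


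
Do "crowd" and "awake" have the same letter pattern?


Pattern of "crowd": [0, 1, 2, 3, 4]
Pattern of "awake": [0, 1, 0, 2, 3]
Patterns do not match
Same pattern = No


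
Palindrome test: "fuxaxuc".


Word: "fuxaxuc"
Reversed: "cuxaxuf"
Forward == Backward? fuxaxuc != cuxaxuf
Palindrome = No


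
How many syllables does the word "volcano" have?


Word: "volcano"
Syllable breakdown: vol / ca / no
Counting: 3 parts
= 3 syllables


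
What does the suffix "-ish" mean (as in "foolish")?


Suffix: -ish
Example: foolish (fool + -ish)
Meaning = somewhat / having the qualities of


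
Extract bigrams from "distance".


Word: "distance" (length 8)
Number of bigrams = 8 - 2 + 1 = 7
  Position 0: "di"
  Position 1: "is"
  Position 2: "st"
  Position 3: "ta"
  Position 4: "an"
  Position 5: "nc"
  Position 6: "ce"
Bigrams = "di", "is", "st", "ta", "an", "nc", "ce"


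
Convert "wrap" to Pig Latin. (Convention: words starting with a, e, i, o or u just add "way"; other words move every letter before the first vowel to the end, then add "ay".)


Word: "wrap"
Starts with consonant(s) → move to end, add 'ay'
Consonant cluster: "wr"
Pig Latin = "apwray"


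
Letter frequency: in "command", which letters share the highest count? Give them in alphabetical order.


Word: "command"
Letter counts:
  'a': 1
  'c': 1
  'd': 1
  'm': 2
  'n': 1
  'o': 1
Maximum count = 2
Most frequent = 'm' (2 times each)


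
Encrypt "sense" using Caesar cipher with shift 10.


Word: "sense"
Shift: 10
Each letter → (letter + shift) mod 26:
  's' (18) + 10 = 2 → 'c'
  'e' (4) + 10 = 14 → 'o'
  'n' (13) + 10 = 23 → 'x'
  's' (18) + 10 = 2 → 'c'
  'e' (4) + 10 = 14 → 'o'
Result = "coxco"


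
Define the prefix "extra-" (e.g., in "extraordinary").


Prefix: extra-
Example: extraordinary = extra- + ordinary
Meaning = beyond


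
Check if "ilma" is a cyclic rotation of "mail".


Word: "mail", Candidate: "ilma"
Method: check if candidate is substring of word+word
"mailmail" contains "ilma"? Yes
Is rotation = Yes


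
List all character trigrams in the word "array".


Word: "array" (length 5)
Number of trigrams = 5 - 3 + 1 = 3
  Position 0: "arr"
  Position 1: "rra"
  Position 2: "ray"
Trigrams = "arr", "rra", "ray"


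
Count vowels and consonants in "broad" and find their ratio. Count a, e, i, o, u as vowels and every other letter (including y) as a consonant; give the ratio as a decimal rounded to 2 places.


Word: "broad"
Vowels (a,e,i,o,u): 2
Consonants: 3
Ratio = 2/3
= 0.67


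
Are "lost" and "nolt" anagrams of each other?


Word 1: "lost" → sorted: lost
Word 2: "nolt" → sorted: lnot
Same letters? lost != lnot
Anagram = No


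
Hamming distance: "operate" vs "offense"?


Comparing character by character (same length = 7):
  Pos 0: 'o' vs 'o' =
  Pos 1: 'p' vs 'f' !=
  Pos 2: 'e' vs 'f' !=
  Pos 3: 'r' vs 'e' !=
  Pos 4: 'a' vs 'n' !=
  Pos 5: 't' vs 's' !=
  Pos 6: 'e' vs 'e' =
Hamming distance = 5


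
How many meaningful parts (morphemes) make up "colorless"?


Word: "colorless"
Morphemes: color + -less
Each morpheme carries meaning
= 2 morphemes


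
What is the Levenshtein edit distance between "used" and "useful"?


Word 1: "used" (length 4)
Word 2: "useful" (length 6)
One optimal edit sequence (insert/delete/substitute each cost 1):
  1. keep 'u'
  2. keep 's'
  3. keep 'e'
  4. insert 'f'  (+1)
  5. insert 'u'  (+1)
  6. substitute 'd' -> 'l'  (+1)
Total edit operations: 3
Edit distance = 3


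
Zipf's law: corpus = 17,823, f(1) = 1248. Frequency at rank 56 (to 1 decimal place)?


Zipf's law: f(r) = f(1) / r
f(1) = 1248
f(56) = 1248 / 56
= 22.3 occurrences


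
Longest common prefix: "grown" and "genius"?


Word 1: "grown"
Word 2: "genius"
Comparing from start:
  Pos 0: 'g' == 'g'
  Pos 1: 'r' != 'e' (stop)
LCP = "g" (length 1)


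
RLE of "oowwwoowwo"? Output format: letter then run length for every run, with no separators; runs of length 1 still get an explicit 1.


String: "oowwwoowwo"
Scanning for consecutive runs:
  'o' x 2
  'w' x 3
  'o' x 2
  'w' x 2
  'o' x 1
RLE = "o2w3o2w2o1"


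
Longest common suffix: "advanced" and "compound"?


Word 1: "advanced"
Word 2: "compound"
Comparing from end:
  Pos -1: 'd' == 'd'
  Pos -2: 'e' != 'n' (stop)
LCS = "d" (length 1)


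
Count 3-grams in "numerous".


Word: "numerous" (length 8)
Number of 3-grams = length - 3 + 1 = 8 - 3 + 1
= 6


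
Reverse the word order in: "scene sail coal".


Original: "scene sail coal"
Words (1..n): scene | sail | coal
Reversed (n..1): coal | sail | scene
Result = "coal sail scene"


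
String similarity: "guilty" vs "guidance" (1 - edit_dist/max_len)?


Word 1: "guilty" (length 6)
Word 2: "guidance" (length 8)
One optimal edit sequence:
  1. keep 'g'
  2. keep 'u'
  3. keep 'i'
  4. insert 'd'  (+1)
  5. insert 'a'  (+1)
  6. substitute 'l' -> 'n'  (+1)
  7. substitute 't' -> 'c'  (+1)
  8. substitute 'y' -> 'e'  (+1)
Edit distance = 5
Max length = max(6, 8) = 8
Similarity = 1 - 5/8
= 0.3750


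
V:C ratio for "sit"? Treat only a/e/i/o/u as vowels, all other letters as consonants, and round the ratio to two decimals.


Word: "sit"
Vowels (a,e,i,o,u): 1
Consonants: 2
Ratio = 1/2
= 0.50


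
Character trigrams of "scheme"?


Word: "scheme" (length 6)
Number of trigrams = 6 - 3 + 1 = 4
  Position 0: "sch"
  Position 1: "che"
  Position 2: "hem"
  Position 3: "eme"
Trigrams = "sch", "che", "hem", "eme"


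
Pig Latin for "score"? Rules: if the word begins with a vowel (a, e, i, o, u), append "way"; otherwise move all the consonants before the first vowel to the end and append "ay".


Word: "score"
Starts with consonant(s) → move to end, add 'ay'
Consonant cluster: "sc"
Pig Latin = "orescay"


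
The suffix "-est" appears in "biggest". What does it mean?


Suffix: -est
Example: biggest = big + -est, with a spelling change
Meaning = most


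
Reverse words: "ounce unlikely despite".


Original: "ounce unlikely despite"
Words (1..n): ounce | unlikely | despite
Reversed (n..1): despite | unlikely | ounce
Result = "despite unlikely ounce"


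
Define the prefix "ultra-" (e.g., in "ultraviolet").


Prefix: ultra-
Example: ultraviolet = ultra- + violet
Meaning = beyond


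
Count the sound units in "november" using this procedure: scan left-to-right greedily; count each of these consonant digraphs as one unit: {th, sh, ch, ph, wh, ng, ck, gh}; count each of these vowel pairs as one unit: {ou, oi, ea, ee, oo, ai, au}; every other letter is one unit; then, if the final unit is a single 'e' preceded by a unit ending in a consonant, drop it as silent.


Word: "november" (8 letters)
Left-to-right scan:
  [1] 'n' (letter)
  [2] 'o' (letter)
  [3] 'v' (letter)
  [4] 'e' (letter)
  [5] 'm' (letter)
  [6] 'b' (letter)
  [7] 'e' (letter)
  [8] 'r' (letter)
Units from scan: 8
Sound units = 8 units


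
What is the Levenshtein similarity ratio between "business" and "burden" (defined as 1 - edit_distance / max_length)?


Word 1: "business" (length 8)
Word 2: "burden" (length 6)
One optimal edit sequence:
  1. keep 'b'
  2. keep 'u'
  3. delete 's'  (+1)
  4. substitute 'i' -> 'r'  (+1)
  5. substitute 'n' -> 'd'  (+1)
  6. keep 'e'
  7. delete 's'  (+1)
  8. substitute 's' -> 'n'  (+1)
Edit distance = 5
Max length = max(8, 6) = 8
Similarity = 1 - 5/8
= 0.3750


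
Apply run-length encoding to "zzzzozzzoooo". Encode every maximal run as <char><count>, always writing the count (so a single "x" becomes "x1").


String: "zzzzozzzoooo"
Scanning for consecutive runs:
  'z' x 4
  'o' x 1
  'z' x 3
  'o' x 4
RLE = "z4o1z3o4"


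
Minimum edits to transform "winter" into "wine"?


Word 1: "winter" (length 6)
Word 2: "wine" (length 4)
One optimal edit sequence (insert/delete/substitute each cost 1):
  1. keep 'w'
  2. keep 'i'
  3. keep 'n'
  4. delete 't'  (+1)
  5. keep 'e'
  6. delete 'r'  (+1)
Total edit operations: 2
Edit distance = 2


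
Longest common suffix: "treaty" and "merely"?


Word 1: "treaty"
Word 2: "merely"
Comparing from end:
  Pos -1: 'y' == 'y'
  Pos -2: 't' != 'l' (stop)
LCS = "y" (length 1)


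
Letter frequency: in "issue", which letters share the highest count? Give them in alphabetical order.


Word: "issue"
Letter counts:
  'e': 1
  'i': 1
  's': 2
  'u': 1
Maximum count = 2
Most frequent = 's' (2 times each)


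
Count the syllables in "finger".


Word: "finger"
Syllable breakdown: fin | ger
Counting: 2 parts
= 2 syllables


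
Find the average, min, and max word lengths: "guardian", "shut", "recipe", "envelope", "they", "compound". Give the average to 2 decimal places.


Lengths: "guardian"=8, "shut"=4, "recipe"=6, "envelope"=8, "they"=4, "compound"=8
Sum = 38, Count = 6
Average = 38/6 = 6.33
= avg=6.33, min=4, max=8


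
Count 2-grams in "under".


Word: "under" (length 5)
Number of 2-grams = length - 2 + 1 = 5 - 2 + 1
= 4


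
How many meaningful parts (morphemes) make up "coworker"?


Word: "coworker"
Morphemes: co- / work / -er
Each morpheme carries meaning
= 3 morphemes


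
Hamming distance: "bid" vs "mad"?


Comparing character by character (same length = 3):
  Pos 0: 'b' vs 'm' !=
  Pos 1: 'i' vs 'a' !=
  Pos 2: 'd' vs 'd' =
Hamming distance = 2


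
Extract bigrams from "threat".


Word: "threat" (length 6)
Number of bigrams = 6 - 2 + 1 = 5
  Position 0: "th"
  Position 1: "hr"
  Position 2: "re"
  Position 3: "ea"
  Position 4: "at"
Bigrams = "th", "hr", "re", "ea", "at"
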